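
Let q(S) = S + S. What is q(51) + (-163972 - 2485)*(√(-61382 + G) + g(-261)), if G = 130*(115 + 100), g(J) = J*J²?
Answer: 2959535714619 - 332914*I*√8358 ≈ 2.9595e+12 - 3.0436e+7*I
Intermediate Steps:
g(J) = J³
G = 27950 (G = 130*215 = 27950)
q(S) = 2*S
q(51) + (-163972 - 2485)*(√(-61382 + G) + g(-261)) = 2*51 + (-163972 - 2485)*(√(-61382 + 27950) + (-261)³) = 102 - 166457*(√(-33432) - 17779581) = 102 - 166457*(2*I*√8358 - 17779581) = 102 - 166457*(-17779581 + 2*I*√8358) = 102 + (2959535714517 - 332914*I*√8358) = 2959535714619 - 332914*I*√8358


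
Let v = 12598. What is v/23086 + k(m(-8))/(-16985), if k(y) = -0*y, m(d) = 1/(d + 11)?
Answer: 6299/11543 ≈ 0.54570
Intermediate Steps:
m(d) = 1/(11 + d)
k(y) = 0 (k(y) = -1*0 = 0)
v/23086 + k(m(-8))/(-16985) = 12598/23086 + 0/(-16985) = 12598*(1/23086) + 0*(-1/16985) = 6299/11543 + 0 = 6299/11543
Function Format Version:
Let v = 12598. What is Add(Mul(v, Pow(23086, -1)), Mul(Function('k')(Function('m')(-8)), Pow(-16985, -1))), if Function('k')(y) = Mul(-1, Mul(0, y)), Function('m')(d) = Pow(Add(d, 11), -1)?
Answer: Rational(6299, 11543) ≈ 0.54570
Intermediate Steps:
Function('m')(d) = Pow(Add(11, d), -1)
Function('k')(y) = 0 (Function('k')(y) = Mul(-1, 0) = 0)
Add(Mul(v, Pow(23086, -1)), Mul(Function('k')(Function('m')(-8)), Pow(-16985, -1))) = Add(Mul(12598, Pow(23086, -1)), Mul(0, Pow(-16985, -1))) = Add(Mul(12598, Rational(1, 23086)), Mul(0, Rational(-1, 16985))) = Add(Rational(6299, 11543), 0) = Rational(6299, 11543)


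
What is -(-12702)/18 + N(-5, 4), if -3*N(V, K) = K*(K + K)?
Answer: 695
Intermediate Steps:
N(V, K) = -2*K**2/3 (N(V, K) = -K*(K + K)/3 = -K*2*K/3 = -2*K**2/3)
-(-12702)/18 + N(-5, 4) = -(-12702)/18 - 2/3*4**2 = -(-12702)/18 - 2/3*16 = -146*(-29/6) - 32/3 = 2117/3 - 32/3 = 695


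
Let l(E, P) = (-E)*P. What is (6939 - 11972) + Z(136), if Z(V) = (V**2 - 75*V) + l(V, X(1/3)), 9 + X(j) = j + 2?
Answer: 12509/3 ≈ 4169.7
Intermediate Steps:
X(j) = -7 + j (X(j) = -9 + (j + 2) = -9 + (2 + j) = -7 + j)
l(E, P) = -E*P
Z(V) = V**2 - 205*V/3 (Z(V) = (V**2 - 75*V) - V*(-7 + 1/3) = (V**2 - 75*V) - 1*V*(-20/3) = (V**2 - 75*V) + 20*V/3 = V**2 - 205*V/3)
(6939 - 11972) + Z(136) = (6939 - 11972) + (1/3)*136*(-205 + 3*136) = -5033 + (1/3)*136*(-205 + 408) = -5033 + (1/3)*136*203 = -5033 + 27608/3 = 12509/3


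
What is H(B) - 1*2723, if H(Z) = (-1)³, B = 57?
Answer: -2724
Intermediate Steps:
H(Z) = -1
H(B) - 1*2723 = -1 - 1*2723 = -1 - 2723 = -2724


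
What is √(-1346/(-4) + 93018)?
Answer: √373418/2 ≈ 305.54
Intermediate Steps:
√(-1346/(-4) + 93018) = √(-¼*(-1346) + 93018) = √(673/2 + 93018) = √(186709/2) = √373418/2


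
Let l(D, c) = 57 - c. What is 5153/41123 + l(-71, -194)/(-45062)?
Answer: 221882613/1853084626 ≈ 0.11974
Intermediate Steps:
5153/41123 + l(-71, -194)/(-45062) = 5153/41123 + (57 - 1*(-194))/(-45062) = 5153*(1/41123) + (57 + 194)*(-1/45062) = 5153/41123 + 251*(-1/45062) = 5153/41123 - 251/45062 = 221882613/1853084626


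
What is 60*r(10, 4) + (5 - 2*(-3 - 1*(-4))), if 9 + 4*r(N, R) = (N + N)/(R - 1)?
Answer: -32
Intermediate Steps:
r(N, R) = -9/4 + N/(2*(-1 + R)) (r(N, R) = -9/4 + ((N + N)/(R - 1))/4 = -9/4 + ((2*N)/(-1 + R))/4 = -9/4 + (2*N/(-1 + R))/4 = -9/4 + N/(2*(-1 + R)))
60*r(10, 4) + (5 - 2*(-3 - 1*(-4))) = 60*((9 - 9*4 + 2*10)/(4*(-1 + 4))) + (5 - 2*(-3 - 1*(-4))) = 60*((¼)*(9 - 36 + 20)/3) + (5 - 2*(-3 + 4)) = 60*((¼)*(⅓)*(-7)) + (5 - 2*1) = 60*(-7/12) + (5 - 2) = -35 + 3 = -32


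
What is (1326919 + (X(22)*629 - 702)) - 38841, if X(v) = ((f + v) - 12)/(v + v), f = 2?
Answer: 14163023/11 ≈ 1.2875e+6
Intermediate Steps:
X(v) = (-10 + v)/(2*v) (X(v) = ((2 + v) - 12)/(v + v) = (-10 + v)/((2*v)) = (-10 + v)*(1/(2*v)) = (-10 + v)/(2*v))
(1326919 + (X(22)*629 - 702)) - 38841 = (1326919 + (((½)*(-10 + 22)/22)*629 - 702)) - 38841 = (1326919 + (((½)*(1/22)*12)*629 - 702)) - 38841 = (1326919 + ((3/11)*629 - 702)) - 38841 = (1326919 + (1887/11 - 702)) - 38841 = (1326919 - 5835/11) - 38841 = 14590274/11 - 38841 = 14163023/11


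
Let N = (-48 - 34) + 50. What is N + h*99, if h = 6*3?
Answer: 1750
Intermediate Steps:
N = -32 (N = -82 + 50 = -32)
h = 18
N + h*99 = -32 + 18*99 = -32 + 1782 = 1750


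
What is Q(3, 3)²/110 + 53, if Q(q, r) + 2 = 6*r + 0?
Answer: 3043/55 ≈ 55.327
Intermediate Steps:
Q(q, r) = -2 + 6*r (Q(q, r) = -2 + (6*r + 0) = -2 + 6*r)
Q(3, 3)²/110 + 53 = (-2 + 6*3)²/110 + 53 = (-2 + 18)²/110 + 53 = (1/110)*16² + 53 = (1/110)*256 + 53 = 128/55 + 53 = 3043/55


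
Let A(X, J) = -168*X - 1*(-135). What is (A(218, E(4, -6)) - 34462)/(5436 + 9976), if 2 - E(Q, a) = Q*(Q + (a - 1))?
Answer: -70951/15412 ≈ -4.6036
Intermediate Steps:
E(Q, a) = 2 - Q*(-1 + Q + a) (E(Q, a) = 2 - Q*(Q + (a - 1)) = 2 - Q*(Q + (-1 + a)) = 2 - Q*(-1 + Q + a))
A(X, J) = 135 - 168*X (A(X, J) = -168*X + 135 = 135 - 168*X)
(A(218, E(4, -6)) - 34462)/(5436 + 9976) = ((135 - 168*218) - 34462)/(5436 + 9976) = ((135 - 36624) - 34462)/15412 = (-36489 - 34462)*(1/15412) = -70951*1/15412 = -70951/15412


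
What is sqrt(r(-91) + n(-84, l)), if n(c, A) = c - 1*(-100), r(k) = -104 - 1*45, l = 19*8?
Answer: I*sqrt(133) ≈ 11.533*I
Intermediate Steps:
l = 152
r(k) = -149 (r(k) = -104 - 45 = -149)
n(c, A) = 100 + c (n(c, A) = c + 100 = 100 + c)
sqrt(r(-91) + n(-84, l)) = sqrt(-149 + (100 - 84)) = sqrt(-149 + 16) = sqrt(-133) = I*sqrt(133)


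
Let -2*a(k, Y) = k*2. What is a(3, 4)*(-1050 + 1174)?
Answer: -372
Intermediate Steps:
a(k, Y) = -k (a(k, Y) = -k*2/2 = -k)
a(3, 4)*(-1050 + 1174) = (-1*3)*(-1050 + 1174) = -3*124 = -372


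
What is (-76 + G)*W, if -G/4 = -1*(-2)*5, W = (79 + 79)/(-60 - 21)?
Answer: 18328/81 ≈ 226.27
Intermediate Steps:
W = -158/81 (W = 158/(-81) = 158*(-1/81) = -158/81 ≈ -1.9506)
G = -40 (G = -4*(-1*(-2))*5 = -8*5 = -4*10 = -40)
(-76 + G)*W = (-76 - 40)*(-158/81) = -116*(-158/81) = 18328/81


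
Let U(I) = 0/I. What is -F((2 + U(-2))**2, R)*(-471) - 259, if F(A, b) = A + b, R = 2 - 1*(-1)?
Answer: 3038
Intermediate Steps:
U(I) = 0
R = 3 (R = 2 + 1 = 3)
-F((2 + U(-2))**2, R)*(-471) - 259 = -((2 + 0)**2 + 3)*(-471) - 259 = -(2**2 + 3)*(-471) - 259 = -(4 + 3)*(-471) - 259 = -1*7*(-471) - 259 = -7*(-471) - 259 = 3297 - 259 = 3038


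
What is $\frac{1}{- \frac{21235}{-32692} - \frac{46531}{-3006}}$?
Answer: $\frac{49136076}{792511931} \approx 0.062$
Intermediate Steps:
$\frac{1}{- \frac{21235}{-32692} - \frac{46531}{-3006}} = \frac{1}{\left(-21235\right) \left(- \frac{1}{32692}\right) - - \frac{46531}{3006}} = \frac{1}{\frac{21235}{32692} + \frac{46531}{3006}} = \frac{1}{\frac{792511931}{49136076}} = \frac{49136076}{792511931}$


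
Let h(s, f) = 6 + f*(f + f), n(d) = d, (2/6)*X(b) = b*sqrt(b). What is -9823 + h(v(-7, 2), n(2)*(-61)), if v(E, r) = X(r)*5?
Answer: 19951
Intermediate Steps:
X(b) = 3*b**(3/2) (X(b) = 3*(b*sqrt(b)) = 3*b**(3/2))
v(E, r) = 15*r**(3/2) (v(E, r) = (3*r**(3/2))*5 = 15*r**(3/2))
h(s, f) = 6 + 2*f**2 (h(s, f) = 6 + f*(2*f) = 6 + 2*f**2)
-9823 + h(v(-7, 2), n(2)*(-61)) = -9823 + (6 + 2*(2*(-61))**2) = -9823 + (6 + 2*(-122)**2) = -9823 + (6 + 2*14884) = -9823 + (6 + 29768) = -9823 + 29774 = 19951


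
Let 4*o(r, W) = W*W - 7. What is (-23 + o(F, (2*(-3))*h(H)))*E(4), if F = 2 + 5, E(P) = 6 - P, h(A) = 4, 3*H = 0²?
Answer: 477/2 ≈ 238.50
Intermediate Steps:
H = 0 (H = (⅓)*0² = (⅓)*0 = 0)
F = 7
o(r, W) = -7/4 + W²/4 (o(r, W) = (W*W - 7)/4 = (W² - 7)/4 = (-7 + W²)/4 = -7/4 + W²/4)
(-23 + o(F, (2*(-3))*h(H)))*E(4) = (-23 + (-7/4 + ((2*(-3))*4)²/4))*(6 - 1*4) = (-23 + (-7/4 + (-6*4)²/4))*(6 - 4) = (-23 + (-7/4 + (¼)*(-24)²))*2 = (-23 + (-7/4 + (¼)*576))*2 = (-23 + (-7/4 + 144))*2 = (-23 + 569/4)*2 = (477/4)*2 = 477/2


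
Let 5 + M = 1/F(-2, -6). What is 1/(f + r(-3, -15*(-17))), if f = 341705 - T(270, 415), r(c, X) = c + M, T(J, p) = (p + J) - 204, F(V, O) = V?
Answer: 2/682431 ≈ 2.9307e-6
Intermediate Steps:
T(J, p) = -204 + J + p (T(J, p) = (J + p) - 204 = -204 + J + p)
M = -11/2 (M = -5 + 1/(-2) = -5 - ½ = -11/2 ≈ -5.5000)
r(c, X) = -11/2 + c (r(c, X) = c - 11/2 = -11/2 + c)
f = 341224 (f = 341705 - (-204 + 270 + 415) = 341705 - 1*481 = 341705 - 481 = 341224)
1/(f + r(-3, -15*(-17))) = 1/(341224 + (-11/2 - 3)) = 1/(341224 - 17/2) = 1/(682431/2) = 2/682431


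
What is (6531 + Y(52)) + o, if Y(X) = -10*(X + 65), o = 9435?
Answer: 14796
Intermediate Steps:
Y(X) = -650 - 10*X (Y(X) = -10*(65 + X) = -650 - 10*X)
(6531 + Y(52)) + o = (6531 + (-650 - 10*52)) + 9435 = (6531 + (-650 - 520)) + 9435 = (6531 - 1170) + 9435 = 5361 + 9435 = 14796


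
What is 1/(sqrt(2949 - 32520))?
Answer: -I*sqrt(29571)/29571 ≈ -0.0058152*I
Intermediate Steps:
1/(sqrt(2949 - 32520)) = 1/(sqrt(-29571)) = 1/(I*sqrt(29571)) = -I*sqrt(29571)/29571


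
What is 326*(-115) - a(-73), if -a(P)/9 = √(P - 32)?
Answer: -37490 + 9*I*√105 ≈ -37490.0 + 92.223*I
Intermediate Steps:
a(P) = -9*√(-32 + P) (a(P) = -9*√(P - 32) = -9*√(-32 + P))
326*(-115) - a(-73) = 326*(-115) - (-9)*√(-32 - 73) = -37490 - (-9)*√(-105) = -37490 - (-9)*I*√105 = -37490 + 9*I*√105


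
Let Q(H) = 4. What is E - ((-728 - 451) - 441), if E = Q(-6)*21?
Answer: 1704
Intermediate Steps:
E = 84 (E = 4*21 = 84)
E - ((-728 - 451) - 441) = 84 - ((-728 - 451) - 441) = 84 - (-1179 - 441) = 84 - 1*(-1620) = 84 + 1620 = 1704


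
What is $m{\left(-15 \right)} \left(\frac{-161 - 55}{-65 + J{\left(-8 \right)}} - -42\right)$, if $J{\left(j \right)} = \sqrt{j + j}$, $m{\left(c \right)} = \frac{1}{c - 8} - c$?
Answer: $\frac{66103728}{97543} + \frac{297216 i}{97543} \approx 677.69 + 3.047 i$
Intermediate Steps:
$m{\left(c \right)} = \frac{1}{-8 + c} - c$
$J{\left(j \right)} = \sqrt{2} \sqrt{j}$ ($J{\left(j \right)} = \sqrt{2 j} = \sqrt{2} \sqrt{j}$)
$m{\left(-15 \right)} \left(\frac{-161 - 55}{-65 + J{\left(-8 \right)}} - -42\right) = \frac{1 - \left(-15\right)^{2} + 8 \left(-15\right)}{-8 - 15} \left(\frac{-161 - 55}{-65 + \sqrt{2} \sqrt{-8}} - -42\right) = \frac{1 - 225 - 120}{-23} \left(- \frac{216}{-65 + \sqrt{2} \cdot 2 i \sqrt{2}} + 42\right) = - \frac{1 - 225 - 120}{23} \left(- \frac{216}{-65 + 4 i} + 42\right) = \left(- \frac{1}{23}\right) \left(-344\right) \left(- 216 \frac{-65 - 4 i}{4241} + 42\right) = \frac{344 \left(- \frac{216 \left(-65 - 4 i\right)}{4241} + 42\right)}{23} = \frac{344 \left(42 - \frac{216 \left(-65 - 4 i\right)}{4241}\right)}{23} = \frac{14448}{23} - \frac{74304 \left(-65 - 4 i\right)}{97543}$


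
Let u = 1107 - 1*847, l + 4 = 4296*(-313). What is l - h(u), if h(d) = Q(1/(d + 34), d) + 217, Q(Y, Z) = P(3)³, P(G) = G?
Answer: -1344896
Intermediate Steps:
Q(Y, Z) = 27 (Q(Y, Z) = 3³ = 27)
l = -1344652 (l = -4 + 4296*(-313) = -4 - 1344648 = -1344652)
u = 260 (u = 1107 - 847 = 260)
h(d) = 244 (h(d) = 27 + 217 = 244)
l - h(u) = -1344652 - 1*244 = -1344652 - 244 = -1344896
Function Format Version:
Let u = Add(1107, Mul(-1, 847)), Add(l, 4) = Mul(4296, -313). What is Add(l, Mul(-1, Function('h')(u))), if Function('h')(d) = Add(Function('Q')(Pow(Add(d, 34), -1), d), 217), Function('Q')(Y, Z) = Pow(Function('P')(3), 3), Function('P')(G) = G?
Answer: -1344896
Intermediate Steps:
Function('Q')(Y, Z) = 27 (Function('Q')(Y, Z) = Pow(3, 3) = 27)
l = -1344652 (l = Add(-4, Mul(4296, -313)) = Add(-4, -1344648) = -1344652)
u = 260 (u = Add(1107, -847) = 260)
Function('h')(d) = 244 (Function('h')(d) = Add(27, 217) = 244)
Add(l, Mul(-1, Function('h')(u))) = Add(-1344652, Mul(-1, 244)) = Add(-1344652, -244) = -1344896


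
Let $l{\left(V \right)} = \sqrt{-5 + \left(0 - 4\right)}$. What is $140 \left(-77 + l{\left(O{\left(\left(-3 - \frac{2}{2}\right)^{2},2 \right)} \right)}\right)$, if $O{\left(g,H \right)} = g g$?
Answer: $-10780 + 420 i \approx -10780.0 + 420.0 i$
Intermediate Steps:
$O{\left(g,H \right)} = g^{2}$
$l{\left(V \right)} = 3 i$ ($l{\left(V \right)} = \sqrt{-5 - 4} = \sqrt{-9} = 3 i$)
$140 \left(-77 + l{\left(O{\left(\left(-3 - \frac{2}{2}\right)^{2},2 \right)} \right)}\right) = 140 \left(-77 + 3 i\right) = -10780 + 420 i$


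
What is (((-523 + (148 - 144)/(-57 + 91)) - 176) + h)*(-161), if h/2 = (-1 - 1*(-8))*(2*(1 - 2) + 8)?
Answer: 1682933/17 ≈ 98996.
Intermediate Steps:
h = 84 (h = 2*((-1 - 1*(-8))*(2*(1 - 2) + 8)) = 2*((-1 + 8)*(2*(-1) + 8)) = 2*(7*(-2 + 8)) = 2*(7*6) = 2*42 = 84)
(((-523 + (148 - 144)/(-57 + 91)) - 176) + h)*(-161) = (((-523 + (148 - 144)/(-57 + 91)) - 176) + 84)*(-161) = (((-523 + 4/34) - 176) + 84)*(-161) = (((-523 + 4*(1/34)) - 176) + 84)*(-161) = (((-523 + 2/17) - 176) + 84)*(-161) = ((-8889/17 - 176) + 84)*(-161) = (-11881/17 + 84)*(-161) = -10453/17*(-161) = 1682933/17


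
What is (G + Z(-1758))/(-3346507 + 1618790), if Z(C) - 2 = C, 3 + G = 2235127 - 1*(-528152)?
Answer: -2761520/1727717 ≈ -1.5984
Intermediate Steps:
G = 2763276 (G = -3 + (2235127 - 1*(-528152)) = -3 + (2235127 + 528152) = -3 + 2763279 = 2763276)
Z(C) = 2 + C
(G + Z(-1758))/(-3346507 + 1618790) = (2763276 + (2 - 1758))/(-3346507 + 1618790) = (2763276 - 1756)/(-1727717) = 2761520*(-1/1727717) = -2761520/1727717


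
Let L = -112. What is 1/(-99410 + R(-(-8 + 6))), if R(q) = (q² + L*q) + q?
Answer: -1/99628 ≈ -1.0037e-5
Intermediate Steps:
R(q) = q² - 111*q (R(q) = (q² - 112*q) + q = q² - 111*q)
1/(-99410 + R(-(-8 + 6))) = 1/(-99410 + (-(-8 + 6))*(-111 - (-8 + 6))) = 1/(-99410 + (-1*(-2))*(-111 - 1*(-2))) = 1/(-99410 + 2*(-111 + 2)) = 1/(-99410 + 2*(-109)) = 1/(-99410 - 218) = 1/(-99628) = -1/99628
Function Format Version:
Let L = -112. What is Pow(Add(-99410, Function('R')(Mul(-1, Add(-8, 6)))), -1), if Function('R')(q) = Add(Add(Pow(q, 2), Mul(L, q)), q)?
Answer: Rational(-1, 99628) ≈ -1.0037e-5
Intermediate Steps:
Function('R')(q) = Add(Pow(q, 2), Mul(-111, q)) (Function('R')(q) = Add(Add(Pow(q, 2), Mul(-112, q)), q) = Add(Pow(q, 2), Mul(-111, q)))
Pow(Add(-99410, Function('R')(Mul(-1, Add(-8, 6)))), -1) = Pow(Add(-99410, Mul(Mul(-1, Add(-8, 6)), Add(-111, Mul(-1, Add(-8, 6))))), -1) = Pow(Add(-99410, Mul(Mul(-1, -2), Add(-111, Mul(-1, -2)))), -1) = Pow(Add(-99410, Mul(2, Add(-111, 2))), -1) = Pow(Add(-99410, Mul(2, -109)), -1) = Pow(Add(-99410, -218), -1) = Pow(-99628, -1) = Rational(-1, 99628)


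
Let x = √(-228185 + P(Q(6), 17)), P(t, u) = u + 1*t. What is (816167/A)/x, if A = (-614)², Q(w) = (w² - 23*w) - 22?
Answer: -816167*I*√57073/43032585416 ≈ -0.004531*I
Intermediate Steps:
Q(w) = -22 + w² - 23*w
A = 376996
P(t, u) = t + u (P(t, u) = u + t = t + u)
x = 2*I*√57073 (x = √(-228185 + ((-22 + 6² - 23*6) + 17)) = √(-228185 + ((-22 + 36 - 138) + 17)) = √(-228185 + (-124 + 17)) = √(-228185 - 107) = √(-228292) = 2*I*√57073 ≈ 477.8*I)
(816167/A)/x = (816167/376996)/((2*I*√57073)) = (816167*(1/376996))*(-I*√57073/114146) = 816167*(-I*√57073/114146)/376996 = -816167*I*√57073/43032585416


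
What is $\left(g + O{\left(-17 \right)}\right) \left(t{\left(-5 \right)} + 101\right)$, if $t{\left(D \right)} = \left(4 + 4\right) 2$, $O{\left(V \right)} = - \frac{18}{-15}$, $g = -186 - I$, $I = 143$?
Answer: $- \frac{191763}{5} \approx -38353.0$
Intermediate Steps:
$g = -329$ ($g = -186 - 143 = -329$)
$O{\left(V \right)} = \frac{6}{5}$ ($O{\left(V \right)} = \left(-18\right) \left(- \frac{1}{15}\right) = \frac{6}{5}$)
$t{\left(D \right)} = 16$ ($t{\left(D \right)} = 8 \cdot 2 = 16$)
$\left(g + O{\left(-17 \right)}\right) \left(t{\left(-5 \right)} + 101\right) = \left(-329 + \frac{6}{5}\right) \left(16 + 101\right) = \left(- \frac{1639}{5}\right) 117 = - \frac{191763}{5}$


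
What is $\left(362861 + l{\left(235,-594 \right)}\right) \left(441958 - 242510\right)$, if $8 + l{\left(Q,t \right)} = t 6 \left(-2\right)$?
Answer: $73791970488$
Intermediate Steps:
$l{\left(Q,t \right)} = -8 - 12 t$ ($l{\left(Q,t \right)} = -8 + t 6 \left(-2\right) = -8 + 6 t \left(-2\right) = -8 - 12 t$)
$\left(362861 + l{\left(235,-594 \right)}\right) \left(441958 - 242510\right) = \left(362861 - -7120\right) \left(441958 - 242510\right) = \left(362861 + \left(-8 + 7128\right)\right) 199448 = \left(362861 + 7120\right) 199448 = 369981 \cdot 199448 = 73791970488$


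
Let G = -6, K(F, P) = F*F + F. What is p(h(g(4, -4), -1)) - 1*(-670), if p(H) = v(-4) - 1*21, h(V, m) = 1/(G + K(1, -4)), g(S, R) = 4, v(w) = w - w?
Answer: 649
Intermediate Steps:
v(w) = 0
K(F, P) = F + F² (K(F, P) = F² + F = F + F²)
h(V, m) = -¼ (h(V, m) = 1/(-6 + 1*(1 + 1)) = 1/(-6 + 1*2) = 1/(-6 + 2) = 1/(-4) = -¼)
p(H) = -21 (p(H) = 0 - 1*21 = 0 - 21 = -21)
p(h(g(4, -4), -1)) - 1*(-670) = -21 - 1*(-670) = -21 + 670 = 649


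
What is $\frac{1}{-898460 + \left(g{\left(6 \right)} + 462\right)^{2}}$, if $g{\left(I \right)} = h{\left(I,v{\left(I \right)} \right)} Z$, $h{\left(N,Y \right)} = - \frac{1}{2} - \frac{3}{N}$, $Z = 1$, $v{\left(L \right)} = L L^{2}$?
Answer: $- \frac{1}{685939} \approx -1.4579 \cdot 10^{-6}$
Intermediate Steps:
$v{\left(L \right)} = L^{3}$
$h{\left(N,Y \right)} = - \frac{1}{2} - \frac{3}{N}$ ($h{\left(N,Y \right)} = \left(-1\right) \frac{1}{2} - \frac{3}{N} = - \frac{1}{2} - \frac{3}{N}$)
$g{\left(I \right)} = \frac{-6 - I}{2 I}$ ($g{\left(I \right)} = \frac{-6 - I}{2 I} 1 = \frac{-6 - I}{2 I}$)
$\frac{1}{-898460 + \left(g{\left(6 \right)} + 462\right)^{2}} = \frac{1}{-898460 + \left(\frac{-6 - 6}{2 \cdot 6} + 462\right)^{2}} = \frac{1}{-898460 + \left(\frac{1}{2} \cdot \frac{1}{6} \left(-6 - 6\right) + 462\right)^{2}} = \frac{1}{-898460 + \left(\frac{1}{2} \cdot \frac{1}{6} \left(-12\right) + 462\right)^{2}} = \frac{1}{-898460 + \left(-1 + 462\right)^{2}} = \frac{1}{-898460 + 461^{2}} = \frac{1}{-898460 + 212521} = \frac{1}{-685939} = - \frac{1}{685939}$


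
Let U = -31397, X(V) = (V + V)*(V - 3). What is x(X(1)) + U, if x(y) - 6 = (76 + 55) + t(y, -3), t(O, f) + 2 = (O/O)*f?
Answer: -31265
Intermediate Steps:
t(O, f) = -2 + f (t(O, f) = -2 + (O/O)*f = -2 + 1*f = -2 + f)
X(V) = 2*V*(-3 + V) (X(V) = (2*V)*(-3 + V) = 2*V*(-3 + V))
x(y) = 132 (x(y) = 6 + ((76 + 55) + (-2 - 3)) = 6 + (131 - 5) = 6 + 126 = 132)
x(X(1)) + U = 132 - 31397 = -31265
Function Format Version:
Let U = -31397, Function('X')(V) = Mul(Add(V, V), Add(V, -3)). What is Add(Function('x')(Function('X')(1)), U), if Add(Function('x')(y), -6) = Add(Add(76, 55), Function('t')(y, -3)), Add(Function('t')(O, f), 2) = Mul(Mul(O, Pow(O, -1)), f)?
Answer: -31265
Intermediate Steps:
Function('t')(O, f) = Add(-2, f) (Function('t')(O, f) = Add(-2, Mul(Mul(O, Pow(O, -1)), f)) = Add(-2, Mul(1, f)) = Add(-2, f))
Function('X')(V) = Mul(2, V, Add(-3, V)) (Function('X')(V) = Mul(Mul(2, V), Add(-3, V)) = Mul(2, V, Add(-3, V)))
Function('x')(y) = 132 (Function('x')(y) = Add(6, Add(Add(76, 55), Add(-2, -3))) = Add(6, Add(131, -5)) = Add(6, 126) = 132)
Add(Function('x')(Function('X')(1)), U) = Add(132, -31397) = -31265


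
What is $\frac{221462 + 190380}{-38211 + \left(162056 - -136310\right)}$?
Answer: $\frac{411842}{260155} \approx 1.5831$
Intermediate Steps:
$\frac{221462 + 190380}{-38211 + \left(162056 - -136310\right)} = \frac{411842}{-38211 + \left(162056 + 136310\right)} = \frac{411842}{-38211 + 298366} = \frac{411842}{260155}$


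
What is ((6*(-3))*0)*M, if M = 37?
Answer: 0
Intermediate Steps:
((6*(-3))*0)*M = ((6*(-3))*0)*37 = -18*0*37 = 0*37 = 0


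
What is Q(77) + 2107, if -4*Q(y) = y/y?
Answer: 8427/4 ≈ 2106.8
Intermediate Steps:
Q(y) = -¼ (Q(y) = -y/(4*y) = -¼*1 = -¼)
Q(77) + 2107 = -¼ + 2107 = 8427/4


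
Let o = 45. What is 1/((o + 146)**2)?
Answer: 1/36481 ≈ 2.7412e-5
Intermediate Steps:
1/((o + 146)**2) = 1/((45 + 146)**2) = 1/(191**2) = 1/36481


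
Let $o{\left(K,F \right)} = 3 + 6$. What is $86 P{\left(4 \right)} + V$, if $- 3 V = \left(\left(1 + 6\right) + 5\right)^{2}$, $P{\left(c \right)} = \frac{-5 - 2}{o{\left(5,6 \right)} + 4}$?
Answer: $- \frac{1226}{13} \approx -94.308$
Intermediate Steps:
$o{\left(K,F \right)} = 9$
$P{\left(c \right)} = - \frac{7}{13}$ ($P{\left(c \right)} = \frac{-5 - 2}{9 + 4} = - \frac{7}{13}$)
$V = -48$ ($V = - \frac{\left(\left(1 + 6\right) + 5\right)^{2}}{3} = - \frac{\left(7 + 5\right)^{2}}{3} = - \frac{12^{2}}{3} = \left(- \frac{1}{3}\right) 144 = -48$)
$86 P{\left(4 \right)} + V = 86 \left(- \frac{7}{13}\right) - 48 = - \frac{602}{13} - 48 = - \frac{1226}{13}$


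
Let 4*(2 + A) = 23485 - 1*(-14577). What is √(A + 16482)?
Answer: √103982/2 ≈ 161.23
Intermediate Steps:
A = 19027/2 (A = -2 + (23485 - 1*(-14577))/4 = -2 + (23485 + 14577)/4 = -2 + (¼)*38062 = -2 + 19031/2 = 19027/2 ≈ 9513.5)
√(A + 16482) = √(19027/2 + 16482) = √(51991/2) = √103982/2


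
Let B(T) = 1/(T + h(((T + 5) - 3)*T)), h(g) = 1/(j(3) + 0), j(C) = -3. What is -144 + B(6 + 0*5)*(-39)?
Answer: -2565/17 ≈ -150.88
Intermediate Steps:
h(g) = -⅓ (h(g) = 1/(-3 + 0) = 1/(-3) = -⅓)
B(T) = 1/(-⅓ + T) (B(T) = 1/(T - ⅓) = 1/(-⅓ + T))
-144 + B(6 + 0*5)*(-39) = -144 + (3/(-1 + 3*(6 + 0*5)))*(-39) = -144 + (3/(-1 + 3*(6 + 0)))*(-39) = -144 + (3/(-1 + 3*6))*(-39) = -144 + (3/(-1 + 18))*(-39) = -144 + (3/17)*(-39) = -144 - 117/17 = -2565/17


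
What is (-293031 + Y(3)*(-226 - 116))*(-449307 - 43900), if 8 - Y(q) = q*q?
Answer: 144356263623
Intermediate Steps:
Y(q) = 8 - q² (Y(q) = 8 - q*q = 8 - q²)
(-293031 + Y(3)*(-226 - 116))*(-449307 - 43900) = (-293031 + (8 - 1*3²)*(-226 - 116))*(-449307 - 43900) = (-293031 + (8 - 1*9)*(-342))*(-493207) = (-293031 + (8 - 9)*(-342))*(-493207) = (-293031 - 1*(-342))*(-493207) = (-293031 + 342)*(-493207) = -292689*(-493207) = 144356263623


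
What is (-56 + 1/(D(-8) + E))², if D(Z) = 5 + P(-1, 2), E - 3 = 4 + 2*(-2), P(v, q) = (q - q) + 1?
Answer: 253009/81 ≈ 3123.6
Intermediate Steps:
P(v, q) = 1 (P(v, q) = 0 + 1 = 1)
E = 3 (E = 3 + (4 + 2*(-2)) = 3 + (4 - 4) = 3 + 0 = 3)
D(Z) = 6 (D(Z) = 5 + 1 = 6)
(-56 + 1/(D(-8) + E))² = (-56 + 1/(6 + 3))² = (-56 + 1/9)² = (-56 + ⅑)² = (-503/9)² = 253009/81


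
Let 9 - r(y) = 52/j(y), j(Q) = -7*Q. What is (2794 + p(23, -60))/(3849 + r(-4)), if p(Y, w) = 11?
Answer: 19635/26993 ≈ 0.72741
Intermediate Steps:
r(y) = 9 + 52/(7*y) (r(y) = 9 - 52/((-7*y)) = 9 - 52*(-1/(7*y)) = 9 - (-52)/(7*y) = 9 + 52/(7*y))
(2794 + p(23, -60))/(3849 + r(-4)) = (2794 + 11)/(3849 + (9 + (52/7)/(-4))) = 2805/(3849 + (9 + (52/7)*(-¼))) = 2805/(3849 + (9 - 13/7)) = 2805/(3849 + 50/7) = 2805/(26993/7) = 2805*(7/26993) = 19635/26993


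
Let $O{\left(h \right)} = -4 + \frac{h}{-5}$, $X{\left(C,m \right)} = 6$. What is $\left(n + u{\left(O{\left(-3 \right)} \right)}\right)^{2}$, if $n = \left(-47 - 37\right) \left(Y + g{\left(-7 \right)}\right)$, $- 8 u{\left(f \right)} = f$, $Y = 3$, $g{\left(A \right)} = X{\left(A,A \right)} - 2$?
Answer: $\frac{552391009}{1600} \approx 3.4524 \cdot 10^{5}$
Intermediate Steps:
$O{\left(h \right)} = -4 - \frac{h}{5}$ ($O{\left(h \right)} = -4 + h \left(- \frac{1}{5}\right) = -4 - \frac{h}{5}$)
$g{\left(A \right)} = 4$ ($g{\left(A \right)} = 6 - 2 = 4$)
$u{\left(f \right)} = - \frac{f}{8}$
$n = -588$ ($n = \left(-47 - 37\right) \left(3 + 4\right) = \left(-84\right) 7 = -588$)
$\left(n + u{\left(O{\left(-3 \right)} \right)}\right)^{2} = \left(-588 - \frac{-4 - - \frac{3}{5}}{8}\right)^{2} = \left(-588 - \frac{-4 + \frac{3}{5}}{8}\right)^{2} = \left(-588 - - \frac{17}{40}\right)^{2} = \left(-588 + \frac{17}{40}\right)^{2} = \left(- \frac{23503}{40}\right)^{2} = \frac{552391009}{1600}$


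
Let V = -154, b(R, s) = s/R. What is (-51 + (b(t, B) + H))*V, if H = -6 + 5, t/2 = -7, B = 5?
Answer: 8063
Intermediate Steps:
t = -14 (t = 2*(-7) = -14)
H = -1
(-51 + (b(t, B) + H))*V = (-51 + (5/(-14) - 1))*(-154) = (-51 + (5*(-1/14) - 1))*(-154) = (-51 + (-5/14 - 1))*(-154) = (-51 - 19/14)*(-154) = -733/14*(-154) = 8063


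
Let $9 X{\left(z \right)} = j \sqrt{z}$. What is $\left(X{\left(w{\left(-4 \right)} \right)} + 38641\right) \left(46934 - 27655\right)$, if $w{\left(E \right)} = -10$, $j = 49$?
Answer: $744959839 + \frac{944671 i \sqrt{10}}{9} \approx 7.4496 \cdot 10^{8} + 3.3192 \cdot 10^{5} i$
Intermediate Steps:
$X{\left(z \right)} = \frac{49 \sqrt{z}}{9}$
$\left(X{\left(w{\left(-4 \right)} \right)} + 38641\right) \left(46934 - 27655\right) = \left(\frac{49 \sqrt{-10}}{9} + 38641\right) \left(46934 - 27655\right) = \left(\frac{49 i \sqrt{10}}{9} + 38641\right) 19279 = \left(38641 + \frac{49 i \sqrt{10}}{9}\right) 19279 = 744959839 + \frac{944671 i \sqrt{10}}{9}$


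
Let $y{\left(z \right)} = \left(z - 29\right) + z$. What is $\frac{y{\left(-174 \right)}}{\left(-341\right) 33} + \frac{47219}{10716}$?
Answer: $\frac{59488371}{13398572} \approx 4.4399$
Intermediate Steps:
$y{\left(z \right)} = -29 + 2 z$ ($y{\left(z \right)} = \left(-29 + z\right) + z = -29 + 2 z$)
$\frac{y{\left(-174 \right)}}{\left(-341\right) 33} + \frac{47219}{10716} = \frac{-29 + 2 \left(-174\right)}{\left(-341\right) 33} + \frac{47219}{10716} = \frac{-29 - 348}{-11253} + 47219 \cdot \frac{1}{10716} = \left(-377\right) \left(- \frac{1}{11253}\right) + \frac{47219}{10716} = \frac{377}{11253} + \frac{47219}{10716} = \frac{59488371}{13398572}$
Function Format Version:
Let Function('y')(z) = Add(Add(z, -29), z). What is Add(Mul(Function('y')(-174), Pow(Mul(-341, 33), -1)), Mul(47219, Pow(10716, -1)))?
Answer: Rational(59488371, 13398572) ≈ 4.4399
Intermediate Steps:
Function('y')(z) = Add(-29, Mul(2, z)) (Function('y')(z) = Add(Add(-29, z), z) = Add(-29, Mul(2, z)))
Add(Mul(Function('y')(-174), Pow(Mul(-341, 33), -1)), Mul(47219, Pow(10716, -1))) = Add(Mul(Add(-29, Mul(2, -174)), Pow(Mul(-341, 33), -1)), Mul(47219, Pow(10716, -1))) = Add(Mul(Add(-29, -348), Pow(-11253, -1)), Mul(47219, Rational(1, 10716))) = Add(Mul(-377, Rational(-1, 11253)), Rational(47219, 10716)) = Add(Rational(377, 11253), Rational(47219, 10716)) = Rational(59488371, 13398572)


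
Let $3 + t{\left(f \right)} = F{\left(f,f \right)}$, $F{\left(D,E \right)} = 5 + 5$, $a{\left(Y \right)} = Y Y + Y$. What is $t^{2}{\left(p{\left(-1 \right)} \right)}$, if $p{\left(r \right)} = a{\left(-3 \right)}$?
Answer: $49$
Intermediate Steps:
$a{\left(Y \right)} = Y + Y^{2}$ ($a{\left(Y \right)} = Y^{2} + Y = Y + Y^{2}$)
$p{\left(r \right)} = 6$ ($p{\left(r \right)} = - 3 \left(1 - 3\right) = \left(-3\right) \left(-2\right) = 6$)
$F{\left(D,E \right)} = 10$
$t{\left(f \right)} = 7$ ($t{\left(f \right)} = -3 + 10 = 7$)
$t^{2}{\left(p{\left(-1 \right)} \right)} = 7^{2} = 49$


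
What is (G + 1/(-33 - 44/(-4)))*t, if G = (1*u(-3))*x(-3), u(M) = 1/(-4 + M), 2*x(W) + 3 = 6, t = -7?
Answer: 20/11 ≈ 1.8182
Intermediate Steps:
x(W) = 3/2 (x(W) = -3/2 + (½)*6 = -3/2 + 3 = 3/2)
G = -3/14 (G = (1/(-4 - 3))*(3/2) = (1/(-7))*(3/2) = (1*(-⅐))*(3/2) = -⅐*3/2 = -3/14 ≈ -0.21429)
(G + 1/(-33 - 44/(-4)))*t = (-3/14 + 1/(-33 - 44/(-4)))*(-7) = (-3/14 + 1/(-33 - 44*(-¼)))*(-7) = (-3/14 + 1/(-33 + 11))*(-7) = (-3/14 + 1/(-22))*(-7) = (-3/14 - 1/22)*(-7) = -20/77*(-7) = 20/11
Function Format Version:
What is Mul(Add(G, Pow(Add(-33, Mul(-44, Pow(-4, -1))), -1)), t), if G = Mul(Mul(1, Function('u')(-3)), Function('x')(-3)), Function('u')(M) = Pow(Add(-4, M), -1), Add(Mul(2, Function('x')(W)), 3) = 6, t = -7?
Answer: Rational(20, 11) ≈ 1.8182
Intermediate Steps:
Function('x')(W) = Rational(3, 2) (Function('x')(W) = Add(Rational(-3, 2), Mul(Rational(1, 2), 6)) = Add(Rational(-3, 2), 3) = Rational(3, 2))
G = Rational(-3, 14) (G = Mul(Mul(1, Pow(Add(-4, -3), -1)), Rational(3, 2)) = Mul(Mul(1, Pow(-7, -1)), Rational(3, 2)) = Mul(Mul(1, Rational(-1, 7)), Rational(3, 2)) = Mul(Rational(-1, 7), Rational(3, 2)) = Rational(-3, 14) ≈ -0.21429)
Mul(Add(G, Pow(Add(-33, Mul(-44, Pow(-4, -1))), -1)), t) = Mul(Add(Rational(-3, 14), Pow(Add(-33, Mul(-44, Pow(-4, -1))), -1)), -7) = Mul(Add(Rational(-3, 14), Pow(Add(-33, Mul(-44, Rational(-1, 4))), -1)), -7) = Mul(Add(Rational(-3, 14), Pow(Add(-33, 11), -1)), -7) = Mul(Add(Rational(-3, 14), Pow(-22, -1)), -7) = Mul(Add(Rational(-3, 14), Rational(-1, 22)), -7) = Mul(Rational(-20, 77), -7) = Rational(20, 11)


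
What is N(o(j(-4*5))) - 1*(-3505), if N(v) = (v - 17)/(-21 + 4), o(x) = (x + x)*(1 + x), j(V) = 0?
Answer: 3506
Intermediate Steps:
o(x) = 2*x*(1 + x) (o(x) = (2*x)*(1 + x) = 2*x*(1 + x))
N(v) = 1 - v/17 (N(v) = (-17 + v)/(-17) = (-17 + v)*(-1/17) = 1 - v/17)
N(o(j(-4*5))) - 1*(-3505) = (1 - 2*0*(1 + 0)/17) - 1*(-3505) = (1 - 2*0/17) + 3505 = (1 - 1/17*0) + 3505 = (1 + 0) + 3505 = 1 + 3505 = 3506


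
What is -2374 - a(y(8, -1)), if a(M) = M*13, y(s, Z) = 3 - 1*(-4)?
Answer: -2465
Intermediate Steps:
y(s, Z) = 7 (y(s, Z) = 3 + 4 = 7)
a(M) = 13*M
-2374 - a(y(8, -1)) = -2374 - 13*7 = -2374 - 1*91 = -2374 - 91 = -2465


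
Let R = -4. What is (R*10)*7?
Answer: -280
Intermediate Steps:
(R*10)*7 = -4*10*7 = -40*7 = -280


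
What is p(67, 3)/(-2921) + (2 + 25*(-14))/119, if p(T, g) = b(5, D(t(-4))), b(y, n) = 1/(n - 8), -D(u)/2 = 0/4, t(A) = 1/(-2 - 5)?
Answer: -8131945/2780792 ≈ -2.9243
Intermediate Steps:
t(A) = -⅐ (t(A) = 1/(-7) = -⅐)
D(u) = 0 (D(u) = -0/4 = -2*0 = 0)
b(y, n) = 1/(-8 + n)
p(T, g) = -⅛ (p(T, g) = 1/(-8 + 0) = 1/(-8) = -⅛)
p(67, 3)/(-2921) + (2 + 25*(-14))/119 = -⅛/(-2921) + (2 + 25*(-14))/119 = -⅛*(-1/2921) + (2 - 350)*(1/119) = 1/23368 - 348*1/119 = 1/23368 - 348/119 = -8131945/2780792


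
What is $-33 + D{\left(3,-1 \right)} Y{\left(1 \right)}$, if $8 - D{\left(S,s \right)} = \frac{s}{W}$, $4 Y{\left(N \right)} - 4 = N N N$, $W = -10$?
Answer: $- \frac{185}{8} \approx -23.125$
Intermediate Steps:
$Y{\left(N \right)} = 1 + \frac{N^{3}}{4}$ ($Y{\left(N \right)} = 1 + \frac{N N N}{4} = 1 + \frac{N^{2} N}{4} = 1 + \frac{N^{3}}{4}$)
$D{\left(S,s \right)} = 8 + \frac{s}{10}$ ($D{\left(S,s \right)} = 8 - \frac{s}{-10} = 8 - s \left(- \frac{1}{10}\right) = 8 - - \frac{s}{10} = 8 + \frac{s}{10}$)
$-33 + D{\left(3,-1 \right)} Y{\left(1 \right)} = -33 + \left(8 + \frac{1}{10} \left(-1\right)\right) \left(1 + \frac{1^{3}}{4}\right) = -33 + \left(8 - \frac{1}{10}\right) \left(1 + \frac{1}{4} \cdot 1\right) = -33 + \frac{79 \left(1 + \frac{1}{4}\right)}{10} = -33 + \frac{79}{10} \cdot \frac{5}{4} = -33 + \frac{79}{8} = - \frac{185}{8}$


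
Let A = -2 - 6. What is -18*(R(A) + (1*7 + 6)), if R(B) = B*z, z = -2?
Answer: -522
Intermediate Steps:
A = -8
R(B) = -2*B (R(B) = B*(-2) = -2*B)
-18*(R(A) + (1*7 + 6)) = -18*(-2*(-8) + (1*7 + 6)) = -18*(16 + (7 + 6)) = -18*(16 + 13) = -18*29 = -522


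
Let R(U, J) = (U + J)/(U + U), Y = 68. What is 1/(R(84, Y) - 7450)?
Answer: -21/156431 ≈ -0.00013424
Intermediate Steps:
R(U, J) = (J + U)/(2*U) (R(U, J) = (J + U)/((2*U)) = (J + U)*(1/(2*U)) = (J + U)/(2*U))
1/(R(84, Y) - 7450) = 1/((½)*(68 + 84)/84 - 7450) = 1/((½)*(1/84)*152 - 7450) = 1/(19/21 - 7450) = 1/(-156431/21) = -21/156431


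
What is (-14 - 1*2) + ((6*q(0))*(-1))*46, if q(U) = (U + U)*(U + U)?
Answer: -16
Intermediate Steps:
q(U) = 4*U**2 (q(U) = (2*U)*(2*U) = 4*U**2)
(-14 - 1*2) + ((6*q(0))*(-1))*46 = (-14 - 1*2) + ((6*(4*0**2))*(-1))*46 = (-14 - 2) + ((6*(4*0))*(-1))*46 = -16 + ((6*0)*(-1))*46 = -16 + (0*(-1))*46 = -16 + 0*46 = -16 + 0 = -16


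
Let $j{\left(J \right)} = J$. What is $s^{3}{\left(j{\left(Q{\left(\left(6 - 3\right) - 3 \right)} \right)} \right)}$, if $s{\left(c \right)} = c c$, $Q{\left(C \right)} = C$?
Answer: $0$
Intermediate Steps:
$s{\left(c \right)} = c^{2}$
$s^{3}{\left(j{\left(Q{\left(\left(6 - 3\right) - 3 \right)} \right)} \right)} = \left(\left(\left(6 - 3\right) - 3\right)^{2}\right)^{3} = \left(\left(3 - 3\right)^{2}\right)^{3} = \left(0^{2}\right)^{3} = 0^{3} = 0$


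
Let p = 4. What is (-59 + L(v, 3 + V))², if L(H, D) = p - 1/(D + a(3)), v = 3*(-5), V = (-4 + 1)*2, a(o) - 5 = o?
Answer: 76176/25 ≈ 3047.0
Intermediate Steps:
a(o) = 5 + o
V = -6 (V = -3*2 = -6)
v = -15
L(H, D) = 4 - 1/(8 + D) (L(H, D) = 4 - 1/(D + (5 + 3)) = 4 - 1/(D + 8) = 4 - 1/(8 + D))
(-59 + L(v, 3 + V))² = (-59 + (31 + 4*(3 - 6))/(8 + (3 - 6)))² = (-59 + (31 + 4*(-3))/(8 - 3))² = (-59 + (31 - 12)/5)² = (-59 + (⅕)*19)² = (-59 + 19/5)² = (-276/5)² = 76176/25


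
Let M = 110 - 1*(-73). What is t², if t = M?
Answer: 33489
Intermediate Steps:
M = 183 (M = 110 + 73 = 183)
t = 183
t² = 183² = 33489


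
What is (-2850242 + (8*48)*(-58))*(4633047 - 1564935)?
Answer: -8813194673568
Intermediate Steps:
(-2850242 + (8*48)*(-58))*(4633047 - 1564935) = (-2850242 + 384*(-58))*3068112 = (-2850242 - 22272)*3068112 = -2872514*3068112 = -8813194673568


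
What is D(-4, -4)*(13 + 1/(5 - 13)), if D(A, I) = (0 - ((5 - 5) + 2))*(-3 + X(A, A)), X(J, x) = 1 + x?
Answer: 309/2 ≈ 154.50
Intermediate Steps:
D(A, I) = 4 - 2*A (D(A, I) = (0 - ((5 - 5) + 2))*(-3 + (1 + A)) = (0 - (0 + 2))*(-2 + A) = (0 - 1*2)*(-2 + A) = (0 - 2)*(-2 + A) = -2*(-2 + A) = 4 - 2*A)
D(-4, -4)*(13 + 1/(5 - 13)) = (4 - 2*(-4))*(13 + 1/(5 - 13)) = (4 + 8)*(13 + 1/(-8)) = 12*(13 - 1/8) = 12*(103/8) = 309/2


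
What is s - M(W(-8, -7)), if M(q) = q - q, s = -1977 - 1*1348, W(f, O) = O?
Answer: -3325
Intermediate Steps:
s = -3325 (s = -1977 - 1348 = -3325)
M(q) = 0
s - M(W(-8, -7)) = -3325 - 1*0 = -3325 + 0 = -3325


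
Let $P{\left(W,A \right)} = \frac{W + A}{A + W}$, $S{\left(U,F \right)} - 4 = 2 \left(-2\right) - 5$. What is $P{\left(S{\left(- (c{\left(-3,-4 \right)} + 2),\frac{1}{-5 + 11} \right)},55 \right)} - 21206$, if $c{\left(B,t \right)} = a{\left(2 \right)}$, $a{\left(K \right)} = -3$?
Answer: $-21205$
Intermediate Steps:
$c{\left(B,t \right)} = -3$
$S{\left(U,F \right)} = -5$ ($S{\left(U,F \right)} = 4 + \left(2 \left(-2\right) - 5\right) = 4 - 9 = -5$)
$P{\left(W,A \right)} = 1$ ($P{\left(W,A \right)} = \frac{A + W}{A + W} = 1$)
$P{\left(S{\left(- (c{\left(-3,-4 \right)} + 2),\frac{1}{-5 + 11} \right)},55 \right)} - 21206 = 1 - 21206 = -21205$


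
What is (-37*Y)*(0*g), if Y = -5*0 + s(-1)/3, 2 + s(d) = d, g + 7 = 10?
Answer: 0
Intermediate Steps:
g = 3 (g = -7 + 10 = 3)
s(d) = -2 + d
Y = -1 (Y = -5*0 + (-2 - 1)/3 = 0 - 3*⅓ = 0 - 1 = -1)
(-37*Y)*(0*g) = (-37*(-1))*(0*3) = 37*0 = 0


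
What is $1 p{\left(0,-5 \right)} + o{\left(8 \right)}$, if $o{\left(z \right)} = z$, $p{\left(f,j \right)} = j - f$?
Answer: $3$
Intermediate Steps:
$1 p{\left(0,-5 \right)} + o{\left(8 \right)} = 1 \left(-5 - 0\right) + 8 = 1 \left(-5 + 0\right) + 8 = 1 \left(-5\right) + 8 = -5 + 8 = 3$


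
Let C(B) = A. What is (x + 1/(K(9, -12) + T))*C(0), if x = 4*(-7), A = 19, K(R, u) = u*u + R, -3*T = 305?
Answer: -81871/154 ≈ -531.63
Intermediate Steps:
T = -305/3 (T = -⅓*305 = -305/3 ≈ -101.67)
K(R, u) = R + u² (K(R, u) = u² + R = R + u²)
x = -28
C(B) = 19
(x + 1/(K(9, -12) + T))*C(0) = (-28 + 1/((9 + (-12)²) - 305/3))*19 = (-28 + 1/((9 + 144) - 305/3))*19 = (-28 + 1/(153 - 305/3))*19 = (-28 + 1/(154/3))*19 = (-28 + 3/154)*19 = -4309/154*19 = -81871/154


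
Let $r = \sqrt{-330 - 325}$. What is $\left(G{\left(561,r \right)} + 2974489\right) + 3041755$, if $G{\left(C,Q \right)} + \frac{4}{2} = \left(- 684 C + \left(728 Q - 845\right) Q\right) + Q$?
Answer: $5155678 - 844 i \sqrt{655} \approx 5.1557 \cdot 10^{6} - 21600.0 i$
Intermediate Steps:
$r = i \sqrt{655}$ ($r = \sqrt{-655} = i \sqrt{655} \approx 25.593 i$)
$G{\left(C,Q \right)} = -2 + Q - 684 C + Q \left(-845 + 728 Q\right)$ ($G{\left(C,Q \right)} = -2 - \left(- Q + 684 C - \left(728 Q - 845\right) Q\right) = -2 - \left(- Q + 684 C - \left(-845 + 728 Q\right) Q\right) = -2 - \left(- Q + 684 C - Q \left(-845 + 728 Q\right)\right) = -2 + \left(Q - 684 C + Q \left(-845 + 728 Q\right)\right) = -2 + Q - 684 C + Q \left(-845 + 728 Q\right)$)
$\left(G{\left(561,r \right)} + 2974489\right) + 3041755 = \left(\left(-2 - 844 i \sqrt{655} - 383724 + 728 \left(i \sqrt{655}\right)^{2}\right) + 2974489\right) + 3041755 = \left(\left(-2 - 844 i \sqrt{655} - 383724 + 728 \left(-655\right)\right) + 2974489\right) + 3041755 = \left(\left(-2 - 844 i \sqrt{655} - 383724 - 476840\right) + 2974489\right) + 3041755 = \left(\left(-860566 - 844 i \sqrt{655}\right) + 2974489\right) + 3041755 = \left(2113923 - 844 i \sqrt{655}\right) + 3041755 = 5155678 - 844 i \sqrt{655}$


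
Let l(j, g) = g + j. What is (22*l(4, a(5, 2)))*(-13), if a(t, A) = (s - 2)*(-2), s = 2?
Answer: -1144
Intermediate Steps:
a(t, A) = 0 (a(t, A) = (2 - 2)*(-2) = 0*(-2) = 0)
(22*l(4, a(5, 2)))*(-13) = (22*(0 + 4))*(-13) = (22*4)*(-13) = 88*(-13) = -1144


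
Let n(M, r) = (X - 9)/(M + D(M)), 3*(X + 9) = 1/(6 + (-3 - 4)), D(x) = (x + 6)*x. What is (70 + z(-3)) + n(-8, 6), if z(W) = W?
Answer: 1553/24 ≈ 64.708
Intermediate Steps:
D(x) = x*(6 + x) (D(x) = (6 + x)*x = x*(6 + x))
X = -28/3 (X = -9 + 1/(3*(6 + (-3 - 4))) = -9 + 1/(3*(6 - 7)) = -9 + (⅓)/(-1) = -9 + (⅓)*(-1) = -9 - ⅓ = -28/3 ≈ -9.3333)
n(M, r) = -55/(3*(M + M*(6 + M))) (n(M, r) = (-28/3 - 9)/(M + M*(6 + M)) = -55/(3*(M + M*(6 + M))))
(70 + z(-3)) + n(-8, 6) = (70 - 3) - 55/3/(-8*(7 - 8)) = 67 - 55/3*(-⅛)/(-1) = 67 - 55/3*(-⅛)*(-1) = 67 - 55/24 = 1553/24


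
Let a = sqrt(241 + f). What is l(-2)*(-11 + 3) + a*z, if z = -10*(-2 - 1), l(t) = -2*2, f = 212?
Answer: 32 + 30*sqrt(453) ≈ 670.51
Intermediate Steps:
l(t) = -4
z = 30 (z = -10*(-3) = 30)
a = sqrt(453) (a = sqrt(241 + 212) = sqrt(453) ≈ 21.284)
l(-2)*(-11 + 3) + a*z = -4*(-11 + 3) + sqrt(453)*30 = -4*(-8) + 30*sqrt(453) = 32 + 30*sqrt(453)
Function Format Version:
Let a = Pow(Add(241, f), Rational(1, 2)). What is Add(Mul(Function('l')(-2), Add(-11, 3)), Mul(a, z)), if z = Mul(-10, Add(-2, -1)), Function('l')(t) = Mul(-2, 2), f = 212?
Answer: Add(32, Mul(30, Pow(453, Rational(1, 2)))) ≈ 670.51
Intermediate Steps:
Function('l')(t) = -4
z = 30 (z = Mul(-10, -3) = 30)
a = Pow(453, Rational(1, 2)) (a = Pow(Add(241, 212), Rational(1, 2)) = Pow(453, Rational(1, 2)) ≈ 21.284)
Add(Mul(Function('l')(-2), Add(-11, 3)), Mul(a, z)) = Add(Mul(-4, Add(-11, 3)), Mul(Pow(453, Rational(1, 2)), 30)) = Add(Mul(-4, -8), Mul(30, Pow(453, Rational(1, 2)))) = Add(32, Mul(30, Pow(453, Rational(1, 2))))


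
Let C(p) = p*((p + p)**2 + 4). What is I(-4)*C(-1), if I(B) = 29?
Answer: -232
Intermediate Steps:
C(p) = p*(4 + 4*p**2) (C(p) = p*((2*p)**2 + 4) = p*(4*p**2 + 4) = p*(4 + 4*p**2))
I(-4)*C(-1) = 29*(4*(-1)*(1 + (-1)**2)) = 29*(4*(-1)*(1 + 1)) = 29*(4*(-1)*2) = 29*(-8) = -232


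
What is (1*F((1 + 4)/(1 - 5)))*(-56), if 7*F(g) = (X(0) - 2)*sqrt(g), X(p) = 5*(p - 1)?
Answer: 28*I*sqrt(5) ≈ 62.61*I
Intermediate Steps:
X(p) = -5 + 5*p (X(p) = 5*(-1 + p) = -5 + 5*p)
F(g) = -sqrt(g) (F(g) = (((-5 + 5*0) - 2)*sqrt(g))/7 = (((-5 + 0) - 2)*sqrt(g))/7 = ((-5 - 2)*sqrt(g))/7 = (-7*sqrt(g))/7 = -sqrt(g))
(1*F((1 + 4)/(1 - 5)))*(-56) = (1*(-sqrt((1 + 4)/(1 - 5))))*(-56) = (1*(-sqrt(5/(-4))))*(-56) = (1*(-sqrt(5*(-1/4))))*(-56) = (1*(-sqrt(-5/4)))*(-56) = (1*(-I*sqrt(5)/2))*(-56) = -I*sqrt(5)/2*(-56) = 28*I*sqrt(5)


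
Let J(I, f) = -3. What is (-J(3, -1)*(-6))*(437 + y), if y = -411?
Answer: -468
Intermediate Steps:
(-J(3, -1)*(-6))*(437 + y) = (-1*(-3)*(-6))*(437 - 411) = (3*(-6))*26 = -18*26 = -468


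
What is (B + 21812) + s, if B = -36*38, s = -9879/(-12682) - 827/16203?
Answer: 4201114483447/205486446 ≈ 20445.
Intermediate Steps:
s = 149581423/205486446 (s = -9879*(-1/12682) - 827*1/16203 = 9879/12682 - 827/16203 = 149581423/205486446 ≈ 0.72794)
B = -1368
(B + 21812) + s = (-1368 + 21812) + 149581423/205486446 = 20444 + 149581423/205486446 = 4201114483447/205486446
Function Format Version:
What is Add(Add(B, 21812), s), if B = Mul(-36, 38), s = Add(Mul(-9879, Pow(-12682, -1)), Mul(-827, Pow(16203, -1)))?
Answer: Rational(4201114483447, 205486446) ≈ 20445.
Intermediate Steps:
s = Rational(149581423, 205486446) (s = Add(Mul(-9879, Rational(-1, 12682)), Mul(-827, Rational(1, 16203))) = Add(Rational(9879, 12682), Rational(-827, 16203)) = Rational(149581423, 205486446) ≈ 0.72794)
B = -1368
Add(Add(B, 21812), s) = Add(Add(-1368, 21812), Rational(149581423, 205486446)) = Add(20444, Rational(149581423, 205486446)) = Rational(4201114483447, 205486446)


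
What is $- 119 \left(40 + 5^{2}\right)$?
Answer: $-7735$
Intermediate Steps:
$- 119 \left(40 + 5^{2}\right) = - 119 \left(40 + 25\right) = \left(-119\right) 65 = -7735$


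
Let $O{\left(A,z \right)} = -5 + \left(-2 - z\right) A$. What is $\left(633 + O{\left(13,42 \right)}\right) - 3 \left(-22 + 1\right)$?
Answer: $119$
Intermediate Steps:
$O{\left(A,z \right)} = -5 + A \left(-2 - z\right)$
$\left(633 + O{\left(13,42 \right)}\right) - 3 \left(-22 + 1\right) = \left(633 - \left(31 + 546\right)\right) - 3 \left(-22 + 1\right) = \left(633 - 577\right) - -63 = \left(633 - 577\right) + 63 = 56 + 63 = 119$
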